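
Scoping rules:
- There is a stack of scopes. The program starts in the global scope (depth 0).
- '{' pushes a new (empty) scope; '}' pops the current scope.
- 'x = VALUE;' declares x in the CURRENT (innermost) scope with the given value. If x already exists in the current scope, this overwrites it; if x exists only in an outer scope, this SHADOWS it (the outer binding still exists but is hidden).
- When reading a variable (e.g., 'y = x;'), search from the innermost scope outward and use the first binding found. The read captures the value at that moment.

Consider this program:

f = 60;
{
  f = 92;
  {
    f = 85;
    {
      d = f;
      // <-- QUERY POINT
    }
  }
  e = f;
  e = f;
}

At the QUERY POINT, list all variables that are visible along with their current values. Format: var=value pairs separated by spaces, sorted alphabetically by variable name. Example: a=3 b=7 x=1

Step 1: declare f=60 at depth 0
Step 2: enter scope (depth=1)
Step 3: declare f=92 at depth 1
Step 4: enter scope (depth=2)
Step 5: declare f=85 at depth 2
Step 6: enter scope (depth=3)
Step 7: declare d=(read f)=85 at depth 3
Visible at query point: d=85 f=85

Answer: d=85 f=85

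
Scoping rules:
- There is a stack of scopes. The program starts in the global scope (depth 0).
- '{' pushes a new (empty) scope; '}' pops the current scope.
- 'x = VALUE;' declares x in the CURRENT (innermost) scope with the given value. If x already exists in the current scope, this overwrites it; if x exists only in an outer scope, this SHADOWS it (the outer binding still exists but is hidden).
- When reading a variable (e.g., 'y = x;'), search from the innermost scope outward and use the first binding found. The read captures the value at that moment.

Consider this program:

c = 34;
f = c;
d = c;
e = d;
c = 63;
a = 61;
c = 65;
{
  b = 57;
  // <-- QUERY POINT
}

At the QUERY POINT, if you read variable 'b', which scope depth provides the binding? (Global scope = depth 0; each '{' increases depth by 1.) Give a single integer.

Step 1: declare c=34 at depth 0
Step 2: declare f=(read c)=34 at depth 0
Step 3: declare d=(read c)=34 at depth 0
Step 4: declare e=(read d)=34 at depth 0
Step 5: declare c=63 at depth 0
Step 6: declare a=61 at depth 0
Step 7: declare c=65 at depth 0
Step 8: enter scope (depth=1)
Step 9: declare b=57 at depth 1
Visible at query point: a=61 b=57 c=65 d=34 e=34 f=34

Answer: 1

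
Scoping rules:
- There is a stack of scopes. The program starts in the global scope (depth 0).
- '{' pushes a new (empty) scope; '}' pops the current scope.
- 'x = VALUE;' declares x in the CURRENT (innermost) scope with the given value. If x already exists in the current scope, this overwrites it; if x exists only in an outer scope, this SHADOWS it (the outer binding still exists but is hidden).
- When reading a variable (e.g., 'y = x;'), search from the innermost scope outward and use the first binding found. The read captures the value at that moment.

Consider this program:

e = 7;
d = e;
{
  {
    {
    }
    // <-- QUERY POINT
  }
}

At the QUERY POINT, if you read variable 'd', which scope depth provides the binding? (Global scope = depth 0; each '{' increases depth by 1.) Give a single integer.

Step 1: declare e=7 at depth 0
Step 2: declare d=(read e)=7 at depth 0
Step 3: enter scope (depth=1)
Step 4: enter scope (depth=2)
Step 5: enter scope (depth=3)
Step 6: exit scope (depth=2)
Visible at query point: d=7 e=7

Answer: 0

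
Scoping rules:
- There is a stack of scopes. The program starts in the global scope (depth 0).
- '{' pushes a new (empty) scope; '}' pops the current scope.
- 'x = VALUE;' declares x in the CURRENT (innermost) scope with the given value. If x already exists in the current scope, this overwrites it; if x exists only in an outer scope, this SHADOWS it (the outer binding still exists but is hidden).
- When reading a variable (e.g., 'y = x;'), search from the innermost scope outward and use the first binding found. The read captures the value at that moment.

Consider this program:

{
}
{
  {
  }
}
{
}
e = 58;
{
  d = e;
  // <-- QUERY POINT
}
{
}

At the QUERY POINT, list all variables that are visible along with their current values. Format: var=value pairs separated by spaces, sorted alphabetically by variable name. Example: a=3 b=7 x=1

Answer: d=58 e=58

Derivation:
Step 1: enter scope (depth=1)
Step 2: exit scope (depth=0)
Step 3: enter scope (depth=1)
Step 4: enter scope (depth=2)
Step 5: exit scope (depth=1)
Step 6: exit scope (depth=0)
Step 7: enter scope (depth=1)
Step 8: exit scope (depth=0)
Step 9: declare e=58 at depth 0
Step 10: enter scope (depth=1)
Step 11: declare d=(read e)=58 at depth 1
Visible at query point: d=58 e=58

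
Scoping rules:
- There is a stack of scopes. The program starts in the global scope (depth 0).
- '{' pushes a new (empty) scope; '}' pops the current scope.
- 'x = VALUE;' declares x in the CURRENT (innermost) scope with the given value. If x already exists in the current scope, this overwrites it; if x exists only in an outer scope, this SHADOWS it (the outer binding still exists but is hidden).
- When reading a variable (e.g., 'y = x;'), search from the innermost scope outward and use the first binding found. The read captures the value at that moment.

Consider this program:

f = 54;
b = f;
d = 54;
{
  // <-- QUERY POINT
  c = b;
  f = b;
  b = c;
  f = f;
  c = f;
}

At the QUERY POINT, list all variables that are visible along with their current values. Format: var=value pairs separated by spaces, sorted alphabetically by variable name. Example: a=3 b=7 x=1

Answer: b=54 d=54 f=54

Derivation:
Step 1: declare f=54 at depth 0
Step 2: declare b=(read f)=54 at depth 0
Step 3: declare d=54 at depth 0
Step 4: enter scope (depth=1)
Visible at query point: b=54 d=54 f=54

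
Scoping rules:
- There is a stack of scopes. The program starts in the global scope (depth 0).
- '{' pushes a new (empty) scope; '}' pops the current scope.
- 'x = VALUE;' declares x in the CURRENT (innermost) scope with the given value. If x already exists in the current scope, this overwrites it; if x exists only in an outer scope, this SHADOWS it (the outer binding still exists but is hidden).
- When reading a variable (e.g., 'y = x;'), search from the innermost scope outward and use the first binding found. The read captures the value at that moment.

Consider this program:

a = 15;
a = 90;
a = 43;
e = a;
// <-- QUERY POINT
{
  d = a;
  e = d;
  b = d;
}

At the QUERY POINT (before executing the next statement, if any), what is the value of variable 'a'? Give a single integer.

Answer: 43

Derivation:
Step 1: declare a=15 at depth 0
Step 2: declare a=90 at depth 0
Step 3: declare a=43 at depth 0
Step 4: declare e=(read a)=43 at depth 0
Visible at query point: a=43 e=43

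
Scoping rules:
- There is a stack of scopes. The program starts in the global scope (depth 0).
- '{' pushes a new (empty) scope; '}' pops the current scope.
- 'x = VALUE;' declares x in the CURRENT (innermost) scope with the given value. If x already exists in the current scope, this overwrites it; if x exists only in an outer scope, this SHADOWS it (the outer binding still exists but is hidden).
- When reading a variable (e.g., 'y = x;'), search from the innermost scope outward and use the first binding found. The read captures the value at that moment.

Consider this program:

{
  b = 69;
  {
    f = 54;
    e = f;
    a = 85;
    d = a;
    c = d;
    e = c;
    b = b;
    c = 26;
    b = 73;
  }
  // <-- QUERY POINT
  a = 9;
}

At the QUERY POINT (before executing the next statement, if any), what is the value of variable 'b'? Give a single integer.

Answer: 69

Derivation:
Step 1: enter scope (depth=1)
Step 2: declare b=69 at depth 1
Step 3: enter scope (depth=2)
Step 4: declare f=54 at depth 2
Step 5: declare e=(read f)=54 at depth 2
Step 6: declare a=85 at depth 2
Step 7: declare d=(read a)=85 at depth 2
Step 8: declare c=(read d)=85 at depth 2
Step 9: declare e=(read c)=85 at depth 2
Step 10: declare b=(read b)=69 at depth 2
Step 11: declare c=26 at depth 2
Step 12: declare b=73 at depth 2
Step 13: exit scope (depth=1)
Visible at query point: b=69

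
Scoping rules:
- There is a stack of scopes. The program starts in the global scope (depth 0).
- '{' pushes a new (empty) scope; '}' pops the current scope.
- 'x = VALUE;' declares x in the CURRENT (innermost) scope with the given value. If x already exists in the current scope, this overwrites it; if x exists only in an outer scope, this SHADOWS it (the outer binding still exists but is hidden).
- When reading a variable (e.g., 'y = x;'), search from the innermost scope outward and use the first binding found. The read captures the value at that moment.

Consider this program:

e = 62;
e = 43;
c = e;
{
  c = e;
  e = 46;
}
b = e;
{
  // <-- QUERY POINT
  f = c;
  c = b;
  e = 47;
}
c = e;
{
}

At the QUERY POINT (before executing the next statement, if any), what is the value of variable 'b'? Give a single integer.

Step 1: declare e=62 at depth 0
Step 2: declare e=43 at depth 0
Step 3: declare c=(read e)=43 at depth 0
Step 4: enter scope (depth=1)
Step 5: declare c=(read e)=43 at depth 1
Step 6: declare e=46 at depth 1
Step 7: exit scope (depth=0)
Step 8: declare b=(read e)=43 at depth 0
Step 9: enter scope (depth=1)
Visible at query point: b=43 c=43 e=43

Answer: 43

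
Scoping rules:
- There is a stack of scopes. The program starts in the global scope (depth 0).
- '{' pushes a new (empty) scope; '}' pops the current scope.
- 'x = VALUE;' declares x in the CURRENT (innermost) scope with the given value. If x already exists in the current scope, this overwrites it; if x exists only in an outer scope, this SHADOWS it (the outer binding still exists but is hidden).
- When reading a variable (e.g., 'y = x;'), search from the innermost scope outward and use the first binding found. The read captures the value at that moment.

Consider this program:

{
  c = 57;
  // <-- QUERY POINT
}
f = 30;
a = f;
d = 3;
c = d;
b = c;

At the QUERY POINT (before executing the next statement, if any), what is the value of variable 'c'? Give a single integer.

Answer: 57

Derivation:
Step 1: enter scope (depth=1)
Step 2: declare c=57 at depth 1
Visible at query point: c=57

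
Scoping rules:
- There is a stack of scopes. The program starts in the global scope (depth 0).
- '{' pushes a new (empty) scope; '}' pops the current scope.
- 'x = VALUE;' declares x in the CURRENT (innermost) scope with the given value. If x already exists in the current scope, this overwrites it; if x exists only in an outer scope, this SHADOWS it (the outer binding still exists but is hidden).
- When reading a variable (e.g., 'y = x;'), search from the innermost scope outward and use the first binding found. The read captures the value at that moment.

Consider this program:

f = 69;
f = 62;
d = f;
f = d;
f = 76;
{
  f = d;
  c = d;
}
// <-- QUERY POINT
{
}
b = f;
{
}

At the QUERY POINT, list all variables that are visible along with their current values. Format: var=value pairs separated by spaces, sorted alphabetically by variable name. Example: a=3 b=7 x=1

Step 1: declare f=69 at depth 0
Step 2: declare f=62 at depth 0
Step 3: declare d=(read f)=62 at depth 0
Step 4: declare f=(read d)=62 at depth 0
Step 5: declare f=76 at depth 0
Step 6: enter scope (depth=1)
Step 7: declare f=(read d)=62 at depth 1
Step 8: declare c=(read d)=62 at depth 1
Step 9: exit scope (depth=0)
Visible at query point: d=62 f=76

Answer: d=62 f=76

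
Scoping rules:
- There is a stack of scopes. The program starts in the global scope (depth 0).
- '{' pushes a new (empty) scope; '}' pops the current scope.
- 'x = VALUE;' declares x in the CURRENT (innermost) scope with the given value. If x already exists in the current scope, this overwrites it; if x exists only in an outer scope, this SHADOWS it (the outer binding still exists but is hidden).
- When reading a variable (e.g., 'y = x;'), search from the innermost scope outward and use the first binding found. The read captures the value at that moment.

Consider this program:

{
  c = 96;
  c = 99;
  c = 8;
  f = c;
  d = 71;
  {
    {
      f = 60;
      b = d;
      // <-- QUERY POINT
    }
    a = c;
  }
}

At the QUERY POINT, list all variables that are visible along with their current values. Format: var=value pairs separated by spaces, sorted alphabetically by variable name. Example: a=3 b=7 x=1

Step 1: enter scope (depth=1)
Step 2: declare c=96 at depth 1
Step 3: declare c=99 at depth 1
Step 4: declare c=8 at depth 1
Step 5: declare f=(read c)=8 at depth 1
Step 6: declare d=71 at depth 1
Step 7: enter scope (depth=2)
Step 8: enter scope (depth=3)
Step 9: declare f=60 at depth 3
Step 10: declare b=(read d)=71 at depth 3
Visible at query point: b=71 c=8 d=71 f=60

Answer: b=71 c=8 d=71 f=60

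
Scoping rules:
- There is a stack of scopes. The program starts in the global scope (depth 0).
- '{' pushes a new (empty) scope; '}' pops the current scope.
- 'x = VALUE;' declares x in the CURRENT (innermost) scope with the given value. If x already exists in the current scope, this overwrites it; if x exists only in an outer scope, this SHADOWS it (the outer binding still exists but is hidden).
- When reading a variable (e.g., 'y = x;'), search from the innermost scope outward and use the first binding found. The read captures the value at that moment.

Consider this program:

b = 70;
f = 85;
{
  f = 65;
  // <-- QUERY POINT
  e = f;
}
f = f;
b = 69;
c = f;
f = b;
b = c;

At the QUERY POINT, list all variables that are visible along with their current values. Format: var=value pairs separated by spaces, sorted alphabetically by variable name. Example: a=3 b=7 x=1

Answer: b=70 f=65

Derivation:
Step 1: declare b=70 at depth 0
Step 2: declare f=85 at depth 0
Step 3: enter scope (depth=1)
Step 4: declare f=65 at depth 1
Visible at query point: b=70 f=65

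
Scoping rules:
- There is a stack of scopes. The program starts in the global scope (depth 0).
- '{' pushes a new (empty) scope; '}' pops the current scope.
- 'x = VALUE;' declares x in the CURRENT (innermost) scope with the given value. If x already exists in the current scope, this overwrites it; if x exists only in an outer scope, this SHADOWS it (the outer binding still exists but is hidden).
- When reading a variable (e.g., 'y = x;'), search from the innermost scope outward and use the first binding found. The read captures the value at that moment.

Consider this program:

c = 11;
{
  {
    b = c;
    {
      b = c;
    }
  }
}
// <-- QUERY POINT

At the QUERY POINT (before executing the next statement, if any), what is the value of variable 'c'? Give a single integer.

Answer: 11

Derivation:
Step 1: declare c=11 at depth 0
Step 2: enter scope (depth=1)
Step 3: enter scope (depth=2)
Step 4: declare b=(read c)=11 at depth 2
Step 5: enter scope (depth=3)
Step 6: declare b=(read c)=11 at depth 3
Step 7: exit scope (depth=2)
Step 8: exit scope (depth=1)
Step 9: exit scope (depth=0)
Visible at query point: c=11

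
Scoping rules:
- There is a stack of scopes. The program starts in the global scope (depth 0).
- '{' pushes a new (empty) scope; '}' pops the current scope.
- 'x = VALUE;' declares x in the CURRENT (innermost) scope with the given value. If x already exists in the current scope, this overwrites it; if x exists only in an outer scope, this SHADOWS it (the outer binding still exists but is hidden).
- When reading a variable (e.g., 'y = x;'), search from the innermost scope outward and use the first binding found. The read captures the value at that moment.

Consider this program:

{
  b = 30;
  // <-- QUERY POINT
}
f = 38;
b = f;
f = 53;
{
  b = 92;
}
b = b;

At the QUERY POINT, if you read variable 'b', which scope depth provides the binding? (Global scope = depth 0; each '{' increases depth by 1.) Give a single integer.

Answer: 1

Derivation:
Step 1: enter scope (depth=1)
Step 2: declare b=30 at depth 1
Visible at query point: b=30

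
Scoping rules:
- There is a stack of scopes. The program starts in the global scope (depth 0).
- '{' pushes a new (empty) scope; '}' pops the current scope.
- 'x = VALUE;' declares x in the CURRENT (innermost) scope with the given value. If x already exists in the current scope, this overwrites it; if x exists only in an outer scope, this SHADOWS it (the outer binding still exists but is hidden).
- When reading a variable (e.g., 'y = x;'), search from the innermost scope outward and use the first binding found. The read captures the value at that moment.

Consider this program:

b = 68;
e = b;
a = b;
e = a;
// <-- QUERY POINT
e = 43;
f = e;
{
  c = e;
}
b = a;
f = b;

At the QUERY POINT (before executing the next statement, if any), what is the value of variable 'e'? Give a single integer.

Step 1: declare b=68 at depth 0
Step 2: declare e=(read b)=68 at depth 0
Step 3: declare a=(read b)=68 at depth 0
Step 4: declare e=(read a)=68 at depth 0
Visible at query point: a=68 b=68 e=68

Answer: 68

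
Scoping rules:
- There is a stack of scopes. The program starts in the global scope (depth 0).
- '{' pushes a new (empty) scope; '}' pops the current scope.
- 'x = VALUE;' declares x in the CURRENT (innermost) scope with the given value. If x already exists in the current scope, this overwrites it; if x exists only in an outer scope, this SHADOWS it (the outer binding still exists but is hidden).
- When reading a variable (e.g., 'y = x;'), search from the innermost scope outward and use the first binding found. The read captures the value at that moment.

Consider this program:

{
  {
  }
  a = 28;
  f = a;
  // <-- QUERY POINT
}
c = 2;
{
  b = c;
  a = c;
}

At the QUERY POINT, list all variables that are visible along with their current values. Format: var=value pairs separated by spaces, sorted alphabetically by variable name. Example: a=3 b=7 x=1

Step 1: enter scope (depth=1)
Step 2: enter scope (depth=2)
Step 3: exit scope (depth=1)
Step 4: declare a=28 at depth 1
Step 5: declare f=(read a)=28 at depth 1
Visible at query point: a=28 f=28

Answer: a=28 f=28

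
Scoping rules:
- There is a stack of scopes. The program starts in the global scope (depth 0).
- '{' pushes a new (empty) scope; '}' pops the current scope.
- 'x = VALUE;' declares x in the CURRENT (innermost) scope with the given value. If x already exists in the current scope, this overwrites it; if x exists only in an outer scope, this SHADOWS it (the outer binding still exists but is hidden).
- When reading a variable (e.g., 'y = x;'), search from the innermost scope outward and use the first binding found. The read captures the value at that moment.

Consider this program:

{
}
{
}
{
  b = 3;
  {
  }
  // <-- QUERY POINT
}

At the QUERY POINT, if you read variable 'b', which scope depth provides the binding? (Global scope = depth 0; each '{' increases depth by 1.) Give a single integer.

Step 1: enter scope (depth=1)
Step 2: exit scope (depth=0)
Step 3: enter scope (depth=1)
Step 4: exit scope (depth=0)
Step 5: enter scope (depth=1)
Step 6: declare b=3 at depth 1
Step 7: enter scope (depth=2)
Step 8: exit scope (depth=1)
Visible at query point: b=3

Answer: 1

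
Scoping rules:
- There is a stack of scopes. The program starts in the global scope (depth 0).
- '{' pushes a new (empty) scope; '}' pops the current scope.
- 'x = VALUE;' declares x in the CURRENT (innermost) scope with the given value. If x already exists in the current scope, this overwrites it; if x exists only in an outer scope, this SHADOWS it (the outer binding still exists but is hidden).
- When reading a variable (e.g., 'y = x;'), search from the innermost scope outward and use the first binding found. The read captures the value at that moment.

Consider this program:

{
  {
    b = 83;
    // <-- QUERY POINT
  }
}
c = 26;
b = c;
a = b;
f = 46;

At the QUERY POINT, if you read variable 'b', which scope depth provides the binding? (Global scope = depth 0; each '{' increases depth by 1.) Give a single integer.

Answer: 2

Derivation:
Step 1: enter scope (depth=1)
Step 2: enter scope (depth=2)
Step 3: declare b=83 at depth 2
Visible at query point: b=83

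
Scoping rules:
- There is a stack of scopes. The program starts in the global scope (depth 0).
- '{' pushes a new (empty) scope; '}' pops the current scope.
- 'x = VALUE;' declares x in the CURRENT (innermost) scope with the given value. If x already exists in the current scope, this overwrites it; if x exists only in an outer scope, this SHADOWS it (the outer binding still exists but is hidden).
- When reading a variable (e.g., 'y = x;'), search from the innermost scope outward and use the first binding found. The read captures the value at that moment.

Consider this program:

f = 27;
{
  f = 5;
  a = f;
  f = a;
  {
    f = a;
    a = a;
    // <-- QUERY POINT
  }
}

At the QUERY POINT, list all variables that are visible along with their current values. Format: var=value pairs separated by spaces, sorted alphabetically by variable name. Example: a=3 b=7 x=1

Step 1: declare f=27 at depth 0
Step 2: enter scope (depth=1)
Step 3: declare f=5 at depth 1
Step 4: declare a=(read f)=5 at depth 1
Step 5: declare f=(read a)=5 at depth 1
Step 6: enter scope (depth=2)
Step 7: declare f=(read a)=5 at depth 2
Step 8: declare a=(read a)=5 at depth 2
Visible at query point: a=5 f=5

Answer: a=5 f=5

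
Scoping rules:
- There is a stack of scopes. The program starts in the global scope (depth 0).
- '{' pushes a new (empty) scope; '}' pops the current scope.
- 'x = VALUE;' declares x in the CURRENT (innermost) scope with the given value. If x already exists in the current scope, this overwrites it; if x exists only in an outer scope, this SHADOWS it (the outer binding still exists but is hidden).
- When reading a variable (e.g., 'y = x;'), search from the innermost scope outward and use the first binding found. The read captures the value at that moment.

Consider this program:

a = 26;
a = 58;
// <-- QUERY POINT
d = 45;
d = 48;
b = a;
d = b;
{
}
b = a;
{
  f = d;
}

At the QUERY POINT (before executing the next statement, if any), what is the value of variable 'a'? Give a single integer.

Answer: 58

Derivation:
Step 1: declare a=26 at depth 0
Step 2: declare a=58 at depth 0
Visible at query point: a=58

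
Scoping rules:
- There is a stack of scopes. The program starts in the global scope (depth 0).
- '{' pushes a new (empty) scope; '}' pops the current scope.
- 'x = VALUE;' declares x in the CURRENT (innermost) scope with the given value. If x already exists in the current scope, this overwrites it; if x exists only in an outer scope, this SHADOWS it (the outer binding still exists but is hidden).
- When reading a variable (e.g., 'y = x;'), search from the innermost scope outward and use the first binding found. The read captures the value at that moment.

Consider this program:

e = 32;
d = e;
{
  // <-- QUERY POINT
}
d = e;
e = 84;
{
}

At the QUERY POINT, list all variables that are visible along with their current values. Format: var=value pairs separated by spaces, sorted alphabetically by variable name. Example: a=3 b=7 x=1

Step 1: declare e=32 at depth 0
Step 2: declare d=(read e)=32 at depth 0
Step 3: enter scope (depth=1)
Visible at query point: d=32 e=32

Answer: d=32 e=32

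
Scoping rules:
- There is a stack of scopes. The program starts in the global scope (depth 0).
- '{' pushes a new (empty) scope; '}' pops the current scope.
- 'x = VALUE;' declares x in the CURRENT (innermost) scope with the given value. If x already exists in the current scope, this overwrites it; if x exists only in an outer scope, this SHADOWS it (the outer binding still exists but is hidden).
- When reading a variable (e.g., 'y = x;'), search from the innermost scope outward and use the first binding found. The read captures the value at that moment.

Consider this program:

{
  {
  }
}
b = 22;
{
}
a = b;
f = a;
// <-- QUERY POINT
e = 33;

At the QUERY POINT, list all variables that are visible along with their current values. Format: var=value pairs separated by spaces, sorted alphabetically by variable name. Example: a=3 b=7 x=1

Answer: a=22 b=22 f=22

Derivation:
Step 1: enter scope (depth=1)
Step 2: enter scope (depth=2)
Step 3: exit scope (depth=1)
Step 4: exit scope (depth=0)
Step 5: declare b=22 at depth 0
Step 6: enter scope (depth=1)
Step 7: exit scope (depth=0)
Step 8: declare a=(read b)=22 at depth 0
Step 9: declare f=(read a)=22 at depth 0
Visible at query point: a=22 b=22 f=22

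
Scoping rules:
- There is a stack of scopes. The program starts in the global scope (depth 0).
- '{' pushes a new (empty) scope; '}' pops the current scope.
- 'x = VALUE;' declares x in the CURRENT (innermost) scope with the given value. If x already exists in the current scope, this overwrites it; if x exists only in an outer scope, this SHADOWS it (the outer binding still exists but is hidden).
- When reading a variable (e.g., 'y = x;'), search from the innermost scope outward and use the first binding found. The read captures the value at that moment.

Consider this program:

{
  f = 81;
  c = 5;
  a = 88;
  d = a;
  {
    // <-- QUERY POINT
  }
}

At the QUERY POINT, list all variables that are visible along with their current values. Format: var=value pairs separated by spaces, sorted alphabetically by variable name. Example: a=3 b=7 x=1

Step 1: enter scope (depth=1)
Step 2: declare f=81 at depth 1
Step 3: declare c=5 at depth 1
Step 4: declare a=88 at depth 1
Step 5: declare d=(read a)=88 at depth 1
Step 6: enter scope (depth=2)
Visible at query point: a=88 c=5 d=88 f=81

Answer: a=88 c=5 d=88 f=81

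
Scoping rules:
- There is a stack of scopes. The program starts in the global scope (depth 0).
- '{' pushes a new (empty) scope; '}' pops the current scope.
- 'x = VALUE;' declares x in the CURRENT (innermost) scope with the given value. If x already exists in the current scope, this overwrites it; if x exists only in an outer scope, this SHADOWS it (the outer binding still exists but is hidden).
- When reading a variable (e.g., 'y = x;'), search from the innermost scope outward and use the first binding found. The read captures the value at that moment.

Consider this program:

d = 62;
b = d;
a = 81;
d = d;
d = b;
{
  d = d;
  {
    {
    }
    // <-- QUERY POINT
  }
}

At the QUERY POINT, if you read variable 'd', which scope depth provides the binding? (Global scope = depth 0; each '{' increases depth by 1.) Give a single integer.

Answer: 1

Derivation:
Step 1: declare d=62 at depth 0
Step 2: declare b=(read d)=62 at depth 0
Step 3: declare a=81 at depth 0
Step 4: declare d=(read d)=62 at depth 0
Step 5: declare d=(read b)=62 at depth 0
Step 6: enter scope (depth=1)
Step 7: declare d=(read d)=62 at depth 1
Step 8: enter scope (depth=2)
Step 9: enter scope (depth=3)
Step 10: exit scope (depth=2)
Visible at query point: a=81 b=62 d=62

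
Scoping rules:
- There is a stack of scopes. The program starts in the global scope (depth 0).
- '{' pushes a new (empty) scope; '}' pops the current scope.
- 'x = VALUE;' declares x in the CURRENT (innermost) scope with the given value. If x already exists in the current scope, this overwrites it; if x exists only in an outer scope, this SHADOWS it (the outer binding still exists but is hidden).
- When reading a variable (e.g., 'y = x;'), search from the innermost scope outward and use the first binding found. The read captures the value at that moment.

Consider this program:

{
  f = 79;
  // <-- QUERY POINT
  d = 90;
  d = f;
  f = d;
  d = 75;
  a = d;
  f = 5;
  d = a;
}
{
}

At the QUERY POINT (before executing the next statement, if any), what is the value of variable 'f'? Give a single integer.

Step 1: enter scope (depth=1)
Step 2: declare f=79 at depth 1
Visible at query point: f=79

Answer: 79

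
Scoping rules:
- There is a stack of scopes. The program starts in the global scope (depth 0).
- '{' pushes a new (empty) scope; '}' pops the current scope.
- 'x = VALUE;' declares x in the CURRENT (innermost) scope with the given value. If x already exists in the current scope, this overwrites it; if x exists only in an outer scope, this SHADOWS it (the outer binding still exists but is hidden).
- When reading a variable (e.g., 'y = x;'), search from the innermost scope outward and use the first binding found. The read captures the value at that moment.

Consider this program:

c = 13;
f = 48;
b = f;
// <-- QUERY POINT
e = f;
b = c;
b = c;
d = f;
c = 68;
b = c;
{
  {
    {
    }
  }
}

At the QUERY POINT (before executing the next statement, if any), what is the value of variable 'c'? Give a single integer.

Step 1: declare c=13 at depth 0
Step 2: declare f=48 at depth 0
Step 3: declare b=(read f)=48 at depth 0
Visible at query point: b=48 c=13 f=48

Answer: 13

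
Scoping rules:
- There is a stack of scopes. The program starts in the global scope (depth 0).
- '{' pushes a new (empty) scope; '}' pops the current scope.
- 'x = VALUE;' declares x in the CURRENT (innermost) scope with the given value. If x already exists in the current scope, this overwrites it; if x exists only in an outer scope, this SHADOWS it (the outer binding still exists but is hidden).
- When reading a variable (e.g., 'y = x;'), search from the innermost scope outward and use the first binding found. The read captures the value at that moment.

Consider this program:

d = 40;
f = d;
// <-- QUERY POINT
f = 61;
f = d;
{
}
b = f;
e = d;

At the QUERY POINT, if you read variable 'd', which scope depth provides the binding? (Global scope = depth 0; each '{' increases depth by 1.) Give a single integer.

Answer: 0

Derivation:
Step 1: declare d=40 at depth 0
Step 2: declare f=(read d)=40 at depth 0
Visible at query point: d=40 f=40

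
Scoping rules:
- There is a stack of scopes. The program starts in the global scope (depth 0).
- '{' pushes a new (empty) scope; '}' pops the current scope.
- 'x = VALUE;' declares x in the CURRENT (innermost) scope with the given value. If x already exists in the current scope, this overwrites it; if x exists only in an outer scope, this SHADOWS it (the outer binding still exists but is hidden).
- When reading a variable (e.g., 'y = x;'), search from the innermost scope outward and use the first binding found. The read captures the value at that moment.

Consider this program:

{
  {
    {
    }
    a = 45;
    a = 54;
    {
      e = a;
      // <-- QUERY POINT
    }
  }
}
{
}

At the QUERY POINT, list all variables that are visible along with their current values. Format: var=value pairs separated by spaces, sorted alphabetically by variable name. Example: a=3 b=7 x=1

Answer: a=54 e=54

Derivation:
Step 1: enter scope (depth=1)
Step 2: enter scope (depth=2)
Step 3: enter scope (depth=3)
Step 4: exit scope (depth=2)
Step 5: declare a=45 at depth 2
Step 6: declare a=54 at depth 2
Step 7: enter scope (depth=3)
Step 8: declare e=(read a)=54 at depth 3
Visible at query point: a=54 e=54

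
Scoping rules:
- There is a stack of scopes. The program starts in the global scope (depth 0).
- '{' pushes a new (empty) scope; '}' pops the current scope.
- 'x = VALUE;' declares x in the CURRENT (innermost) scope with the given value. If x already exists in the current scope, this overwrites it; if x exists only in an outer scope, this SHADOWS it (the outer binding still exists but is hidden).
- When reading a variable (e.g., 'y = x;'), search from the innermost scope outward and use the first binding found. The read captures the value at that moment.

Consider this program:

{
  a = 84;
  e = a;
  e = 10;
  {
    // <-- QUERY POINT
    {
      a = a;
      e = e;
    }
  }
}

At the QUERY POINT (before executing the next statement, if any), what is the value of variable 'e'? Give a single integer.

Answer: 10

Derivation:
Step 1: enter scope (depth=1)
Step 2: declare a=84 at depth 1
Step 3: declare e=(read a)=84 at depth 1
Step 4: declare e=10 at depth 1
Step 5: enter scope (depth=2)
Visible at query point: a=84 e=10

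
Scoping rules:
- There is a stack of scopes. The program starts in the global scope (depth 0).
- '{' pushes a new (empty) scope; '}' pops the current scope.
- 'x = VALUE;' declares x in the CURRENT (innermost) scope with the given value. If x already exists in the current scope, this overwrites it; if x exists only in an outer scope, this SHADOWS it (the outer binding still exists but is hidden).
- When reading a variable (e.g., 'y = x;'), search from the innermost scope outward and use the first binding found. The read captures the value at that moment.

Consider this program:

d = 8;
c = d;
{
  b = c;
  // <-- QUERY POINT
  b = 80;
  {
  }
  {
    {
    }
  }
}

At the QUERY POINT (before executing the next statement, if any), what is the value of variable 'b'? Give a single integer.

Step 1: declare d=8 at depth 0
Step 2: declare c=(read d)=8 at depth 0
Step 3: enter scope (depth=1)
Step 4: declare b=(read c)=8 at depth 1
Visible at query point: b=8 c=8 d=8

Answer: 8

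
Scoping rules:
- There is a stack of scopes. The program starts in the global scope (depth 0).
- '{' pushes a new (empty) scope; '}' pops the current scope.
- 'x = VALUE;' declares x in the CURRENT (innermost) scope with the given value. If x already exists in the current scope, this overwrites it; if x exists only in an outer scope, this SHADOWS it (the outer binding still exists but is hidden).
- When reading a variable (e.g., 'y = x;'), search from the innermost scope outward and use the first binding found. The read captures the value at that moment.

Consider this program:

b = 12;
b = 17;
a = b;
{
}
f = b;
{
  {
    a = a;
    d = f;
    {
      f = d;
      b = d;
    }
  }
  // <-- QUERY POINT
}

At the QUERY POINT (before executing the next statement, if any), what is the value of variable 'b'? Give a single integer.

Answer: 17

Derivation:
Step 1: declare b=12 at depth 0
Step 2: declare b=17 at depth 0
Step 3: declare a=(read b)=17 at depth 0
Step 4: enter scope (depth=1)
Step 5: exit scope (depth=0)
Step 6: declare f=(read b)=17 at depth 0
Step 7: enter scope (depth=1)
Step 8: enter scope (depth=2)
Step 9: declare a=(read a)=17 at depth 2
Step 10: declare d=(read f)=17 at depth 2
Step 11: enter scope (depth=3)
Step 12: declare f=(read d)=17 at depth 3
Step 13: declare b=(read d)=17 at depth 3
Step 14: exit scope (depth=2)
Step 15: exit scope (depth=1)
Visible at query point: a=17 b=17 f=17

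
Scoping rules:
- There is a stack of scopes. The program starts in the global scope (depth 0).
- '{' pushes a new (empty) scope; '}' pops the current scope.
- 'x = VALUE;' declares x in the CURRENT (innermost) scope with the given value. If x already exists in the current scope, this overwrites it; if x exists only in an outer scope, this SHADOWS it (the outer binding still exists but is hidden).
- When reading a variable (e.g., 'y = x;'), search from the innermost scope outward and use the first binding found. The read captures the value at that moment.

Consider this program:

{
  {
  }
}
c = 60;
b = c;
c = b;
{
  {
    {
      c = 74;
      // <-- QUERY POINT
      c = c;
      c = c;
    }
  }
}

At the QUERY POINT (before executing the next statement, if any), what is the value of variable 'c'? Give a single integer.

Answer: 74

Derivation:
Step 1: enter scope (depth=1)
Step 2: enter scope (depth=2)
Step 3: exit scope (depth=1)
Step 4: exit scope (depth=0)
Step 5: declare c=60 at depth 0
Step 6: declare b=(read c)=60 at depth 0
Step 7: declare c=(read b)=60 at depth 0
Step 8: enter scope (depth=1)
Step 9: enter scope (depth=2)
Step 10: enter scope (depth=3)
Step 11: declare c=74 at depth 3
Visible at query point: b=60 c=74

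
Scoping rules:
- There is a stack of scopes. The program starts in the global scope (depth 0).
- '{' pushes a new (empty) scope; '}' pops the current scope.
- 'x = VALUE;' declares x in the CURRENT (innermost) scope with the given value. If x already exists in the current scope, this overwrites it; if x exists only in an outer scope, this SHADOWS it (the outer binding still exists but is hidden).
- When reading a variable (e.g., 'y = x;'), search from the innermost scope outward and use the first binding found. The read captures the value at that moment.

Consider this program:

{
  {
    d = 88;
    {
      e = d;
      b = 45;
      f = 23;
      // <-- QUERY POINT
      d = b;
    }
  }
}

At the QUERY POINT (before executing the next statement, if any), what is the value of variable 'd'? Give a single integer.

Step 1: enter scope (depth=1)
Step 2: enter scope (depth=2)
Step 3: declare d=88 at depth 2
Step 4: enter scope (depth=3)
Step 5: declare e=(read d)=88 at depth 3
Step 6: declare b=45 at depth 3
Step 7: declare f=23 at depth 3
Visible at query point: b=45 d=88 e=88 f=23

Answer: 88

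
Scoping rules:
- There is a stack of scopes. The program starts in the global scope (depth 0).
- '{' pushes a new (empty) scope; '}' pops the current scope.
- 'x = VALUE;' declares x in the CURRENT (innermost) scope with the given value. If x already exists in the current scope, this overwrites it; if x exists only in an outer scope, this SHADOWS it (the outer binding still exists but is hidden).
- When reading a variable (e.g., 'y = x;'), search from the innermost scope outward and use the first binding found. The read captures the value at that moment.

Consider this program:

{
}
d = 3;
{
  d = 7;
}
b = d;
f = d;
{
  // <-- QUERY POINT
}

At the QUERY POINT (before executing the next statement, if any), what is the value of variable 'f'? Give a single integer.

Step 1: enter scope (depth=1)
Step 2: exit scope (depth=0)
Step 3: declare d=3 at depth 0
Step 4: enter scope (depth=1)
Step 5: declare d=7 at depth 1
Step 6: exit scope (depth=0)
Step 7: declare b=(read d)=3 at depth 0
Step 8: declare f=(read d)=3 at depth 0
Step 9: enter scope (depth=1)
Visible at query point: b=3 d=3 f=3

Answer: 3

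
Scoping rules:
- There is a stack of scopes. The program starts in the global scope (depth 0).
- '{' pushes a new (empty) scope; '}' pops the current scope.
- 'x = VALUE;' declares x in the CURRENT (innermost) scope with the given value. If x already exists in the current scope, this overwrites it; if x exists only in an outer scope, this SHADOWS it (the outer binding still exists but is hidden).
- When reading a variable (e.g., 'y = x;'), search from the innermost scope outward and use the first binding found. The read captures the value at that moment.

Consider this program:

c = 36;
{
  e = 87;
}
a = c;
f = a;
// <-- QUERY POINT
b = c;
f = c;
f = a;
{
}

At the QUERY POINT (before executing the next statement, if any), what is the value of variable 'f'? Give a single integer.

Answer: 36

Derivation:
Step 1: declare c=36 at depth 0
Step 2: enter scope (depth=1)
Step 3: declare e=87 at depth 1
Step 4: exit scope (depth=0)
Step 5: declare a=(read c)=36 at depth 0
Step 6: declare f=(read a)=36 at depth 0
Visible at query point: a=36 c=36 f=36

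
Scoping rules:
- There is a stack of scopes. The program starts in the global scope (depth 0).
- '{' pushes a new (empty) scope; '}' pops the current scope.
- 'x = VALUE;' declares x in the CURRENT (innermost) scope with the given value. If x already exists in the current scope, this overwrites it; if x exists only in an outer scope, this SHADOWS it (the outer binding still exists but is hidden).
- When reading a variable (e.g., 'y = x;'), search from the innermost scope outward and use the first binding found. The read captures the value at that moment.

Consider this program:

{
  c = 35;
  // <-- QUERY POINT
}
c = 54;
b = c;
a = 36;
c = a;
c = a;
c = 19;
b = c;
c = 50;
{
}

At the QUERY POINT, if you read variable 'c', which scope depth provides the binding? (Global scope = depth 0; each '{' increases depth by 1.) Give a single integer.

Answer: 1

Derivation:
Step 1: enter scope (depth=1)
Step 2: declare c=35 at depth 1
Visible at query point: c=35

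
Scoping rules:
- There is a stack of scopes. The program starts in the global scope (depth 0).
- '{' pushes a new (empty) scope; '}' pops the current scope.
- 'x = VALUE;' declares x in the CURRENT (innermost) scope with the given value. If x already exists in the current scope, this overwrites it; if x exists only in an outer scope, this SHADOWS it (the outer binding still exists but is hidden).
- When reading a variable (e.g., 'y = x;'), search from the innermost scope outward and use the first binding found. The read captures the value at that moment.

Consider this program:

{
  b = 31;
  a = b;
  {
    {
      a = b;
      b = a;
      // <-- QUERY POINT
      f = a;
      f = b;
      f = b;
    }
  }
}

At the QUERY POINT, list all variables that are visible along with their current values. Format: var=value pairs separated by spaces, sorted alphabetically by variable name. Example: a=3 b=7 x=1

Answer: a=31 b=31

Derivation:
Step 1: enter scope (depth=1)
Step 2: declare b=31 at depth 1
Step 3: declare a=(read b)=31 at depth 1
Step 4: enter scope (depth=2)
Step 5: enter scope (depth=3)
Step 6: declare a=(read b)=31 at depth 3
Step 7: declare b=(read a)=31 at depth 3
Visible at query point: a=31 b=31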